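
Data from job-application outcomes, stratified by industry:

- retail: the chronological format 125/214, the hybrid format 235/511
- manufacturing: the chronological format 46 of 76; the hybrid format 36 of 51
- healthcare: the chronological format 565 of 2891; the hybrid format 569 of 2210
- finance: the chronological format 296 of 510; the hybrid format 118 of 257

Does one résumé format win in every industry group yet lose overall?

No

Retail: the chronological format 125/214 = 58.4%, the hybrid format 235/511 = 46.0% → the chronological format
Manufacturing: the chronological format 46/76 = 60.5%, the hybrid format 36/51 = 70.6% → the hybrid format
Healthcare: the chronological format 565/2891 = 19.5%, the hybrid format 569/2210 = 25.7% → the hybrid format
Finance: the chronological format 296/510 = 58.0%, the hybrid format 118/257 = 45.9% → the chronological format
Overall: the chronological format 1032/3691 = 28.0%, the hybrid format 958/3029 = 31.6% → the hybrid format
Neither sweeps: the chronological format wins 2 of 4 groups, the hybrid format wins 2. The hybrid format wins overall but not every group — no Simpson reversal.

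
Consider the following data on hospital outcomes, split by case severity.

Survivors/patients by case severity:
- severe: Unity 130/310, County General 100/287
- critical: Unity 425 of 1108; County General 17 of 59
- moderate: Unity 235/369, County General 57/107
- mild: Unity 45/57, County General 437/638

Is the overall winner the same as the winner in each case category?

No

Severe: Unity 130/310 = 41.9%, County General 100/287 = 34.8% → Unity
Critical: Unity 425/1108 = 38.4%, County General 17/59 = 28.8% → Unity
Moderate: Unity 235/369 = 63.7%, County General 57/107 = 53.3% → Unity
Mild: Unity 45/57 = 78.9%, County General 437/638 = 68.5% → Unity
Overall: Unity 835/1844 = 45.3%, County General 611/1091 = 56.0% → County General
Unity wins each case group but County General wins overall — the comparison reverses. Unity's patients skew toward critical, which has a lower base rate.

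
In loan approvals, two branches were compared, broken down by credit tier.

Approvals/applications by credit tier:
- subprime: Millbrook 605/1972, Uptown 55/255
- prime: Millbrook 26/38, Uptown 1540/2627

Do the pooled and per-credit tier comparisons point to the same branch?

No

Subprime: Millbrook 605/1972 = 30.7%, Uptown 55/255 = 21.6% → Millbrook
Prime: Millbrook 26/38 = 68.4%, Uptown 1540/2627 = 58.6% → Millbrook
Overall: Millbrook 631/2010 = 31.4%, Uptown 1595/2882 = 55.3% → Uptown
Millbrook wins each credit group but Uptown wins overall — the comparison reverses. Millbrook's applications skew toward subprime, which has a lower base rate.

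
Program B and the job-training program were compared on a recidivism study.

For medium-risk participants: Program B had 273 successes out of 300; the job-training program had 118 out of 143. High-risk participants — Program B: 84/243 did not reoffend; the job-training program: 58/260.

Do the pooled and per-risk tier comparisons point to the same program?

Medium-risk: Program B 273/300 = 91.0%, the job-training program 118/143 = 82.5% → Program B
High-risk: Program B 84/243 = 34.6%, the job-training program 58/260 = 22.3% → Program B
Overall: Program B 357/543 = 65.7%, the job-training program 176/403 = 43.7% → Program B
Program B wins overall and in every risk group — no reversal.

Yes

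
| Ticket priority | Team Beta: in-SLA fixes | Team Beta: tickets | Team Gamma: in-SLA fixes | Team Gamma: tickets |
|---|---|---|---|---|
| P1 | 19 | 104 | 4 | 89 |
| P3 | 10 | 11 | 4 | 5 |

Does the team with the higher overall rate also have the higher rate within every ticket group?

Yes

P1: Team Beta 19/104 = 18.3%, Team Gamma 4/89 = 4.5% → Team Beta
P3: Team Beta 10/11 = 90.9%, Team Gamma 4/5 = 80.0% → Team Beta
Overall: Team Beta 29/115 = 25.2%, Team Gamma 8/94 = 8.5% → Team Beta
Team Beta wins overall and in every ticket group — no reversal.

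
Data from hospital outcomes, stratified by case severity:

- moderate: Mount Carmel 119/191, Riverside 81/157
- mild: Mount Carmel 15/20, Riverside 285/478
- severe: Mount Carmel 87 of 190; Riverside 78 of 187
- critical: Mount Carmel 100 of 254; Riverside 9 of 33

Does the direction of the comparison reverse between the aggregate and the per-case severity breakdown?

Yes

Moderate: Mount Carmel 119/191 = 62.3%, Riverside 81/157 = 51.6% → Mount Carmel
Mild: Mount Carmel 15/20 = 75.0%, Riverside 285/478 = 59.6% → Mount Carmel
Severe: Mount Carmel 87/190 = 45.8%, Riverside 78/187 = 41.7% → Mount Carmel
Critical: Mount Carmel 100/254 = 39.4%, Riverside 9/33 = 27.3% → Mount Carmel
Overall: Mount Carmel 321/655 = 49.0%, Riverside 453/855 = 53.0% → Riverside
Mount Carmel wins each case group but Riverside wins overall — the comparison reverses. Mount Carmel's patients skew toward critical, which has a lower base rate.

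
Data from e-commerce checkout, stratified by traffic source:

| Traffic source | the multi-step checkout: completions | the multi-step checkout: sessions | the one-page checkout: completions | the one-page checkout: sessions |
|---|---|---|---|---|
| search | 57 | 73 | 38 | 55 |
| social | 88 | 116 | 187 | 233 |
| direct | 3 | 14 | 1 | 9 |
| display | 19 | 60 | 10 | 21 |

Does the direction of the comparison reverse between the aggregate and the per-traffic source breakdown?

No

Search: the multi-step checkout 57/73 = 78.1%, the one-page checkout 38/55 = 69.1% → the multi-step checkout
Social: the multi-step checkout 88/116 = 75.9%, the one-page checkout 187/233 = 80.3% → the one-page checkout
Direct: the multi-step checkout 3/14 = 21.4%, the one-page checkout 1/9 = 11.1% → the multi-step checkout
Display: the multi-step checkout 19/60 = 31.7%, the one-page checkout 10/21 = 47.6% → the one-page checkout
Overall: the multi-step checkout 167/263 = 63.5%, the one-page checkout 236/318 = 74.2% → the one-page checkout
Neither sweeps: the multi-step checkout wins 2 of 4 groups, the one-page checkout wins 2. The one-page checkout wins overall but not every group — no Simpson reversal.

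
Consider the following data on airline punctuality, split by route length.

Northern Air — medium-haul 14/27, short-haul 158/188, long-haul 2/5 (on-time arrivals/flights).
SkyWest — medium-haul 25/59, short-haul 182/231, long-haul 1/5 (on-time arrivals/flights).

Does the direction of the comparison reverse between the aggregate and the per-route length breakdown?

Medium-haul: Northern Air 14/27 = 51.9%, SkyWest 25/59 = 42.4% → Northern Air
Short-haul: Northern Air 158/188 = 84.0%, SkyWest 182/231 = 78.8% → Northern Air
Long-haul: Northern Air 2/5 = 40.0%, SkyWest 1/5 = 20.0% → Northern Air
Overall: Northern Air 174/220 = 79.1%, SkyWest 208/295 = 70.5% → Northern Air
Northern Air wins overall and in every route group — no reversal.

No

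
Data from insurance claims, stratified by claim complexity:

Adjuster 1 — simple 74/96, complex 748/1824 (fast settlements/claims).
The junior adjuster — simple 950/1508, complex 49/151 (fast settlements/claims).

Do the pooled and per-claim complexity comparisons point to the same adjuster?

No

Simple: Adjuster 1 74/96 = 77.1%, the junior adjuster 950/1508 = 63.0% → Adjuster 1
Complex: Adjuster 1 748/1824 = 41.0%, the junior adjuster 49/151 = 32.5% → Adjuster 1
Overall: Adjuster 1 822/1920 = 42.8%, the junior adjuster 999/1659 = 60.2% → the junior adjuster
Adjuster 1 wins each claim group but the junior adjuster wins overall — the comparison reverses. Adjuster 1's claims skew toward complex, which has a lower base rate.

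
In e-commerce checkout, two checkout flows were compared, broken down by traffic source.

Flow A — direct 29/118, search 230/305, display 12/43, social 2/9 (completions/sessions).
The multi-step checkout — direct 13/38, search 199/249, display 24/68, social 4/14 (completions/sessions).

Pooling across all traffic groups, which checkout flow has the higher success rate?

the multi-step checkout

Direct: Flow A 29/118 = 24.6%, the multi-step checkout 13/38 = 34.2% → the multi-step checkout
Search: Flow A 230/305 = 75.4%, the multi-step checkout 199/249 = 79.9% → the multi-step checkout
Display: Flow A 12/43 = 27.9%, the multi-step checkout 24/68 = 35.3% → the multi-step checkout
Social: Flow A 2/9 = 22.2%, the multi-step checkout 4/14 = 28.6% → the multi-step checkout
Overall: Flow A 273/475 = 57.5%, the multi-step checkout 240/369 = 65.0% → the multi-step checkout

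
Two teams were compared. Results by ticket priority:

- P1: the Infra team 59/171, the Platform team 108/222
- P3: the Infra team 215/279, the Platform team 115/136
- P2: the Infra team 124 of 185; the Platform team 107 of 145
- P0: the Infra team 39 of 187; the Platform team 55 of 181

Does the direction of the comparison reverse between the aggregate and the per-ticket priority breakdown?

P1: the Infra team 59/171 = 34.5%, the Platform team 108/222 = 48.6% → the Platform team
P3: the Infra team 215/279 = 77.1%, the Platform team 115/136 = 84.6% → the Platform team
P2: the Infra team 124/185 = 67.0%, the Platform team 107/145 = 73.8% → the Platform team
P0: the Infra team 39/187 = 20.9%, the Platform team 55/181 = 30.4% → the Platform team
Overall: the Infra team 437/822 = 53.2%, the Platform team 385/684 = 56.3% → the Platform team
The Platform team wins overall and in every ticket group — no reversal.

No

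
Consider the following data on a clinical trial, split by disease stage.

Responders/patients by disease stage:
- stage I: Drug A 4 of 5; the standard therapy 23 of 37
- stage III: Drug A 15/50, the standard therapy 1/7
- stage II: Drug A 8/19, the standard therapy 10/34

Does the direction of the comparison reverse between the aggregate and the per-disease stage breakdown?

Yes

Stage I: Drug A 4/5 = 80.0%, the standard therapy 23/37 = 62.2% → Drug A
Stage III: Drug A 15/50 = 30.0%, the standard therapy 1/7 = 14.3% → Drug A
Stage II: Drug A 8/19 = 42.1%, the standard therapy 10/34 = 29.4% → Drug A
Overall: Drug A 27/74 = 36.5%, the standard therapy 34/78 = 43.6% → the standard therapy
Drug A wins each disease group but the standard therapy wins overall — the comparison reverses. Drug A's patients skew toward stage III, which has a lower base rate.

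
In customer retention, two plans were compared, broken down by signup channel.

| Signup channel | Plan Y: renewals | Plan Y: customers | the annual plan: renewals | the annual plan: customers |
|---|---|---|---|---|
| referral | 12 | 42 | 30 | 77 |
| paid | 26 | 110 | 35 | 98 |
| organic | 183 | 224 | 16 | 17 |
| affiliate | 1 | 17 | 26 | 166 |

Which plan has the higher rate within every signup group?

Referral: Plan Y 12/42 = 28.6%, the annual plan 30/77 = 39.0% → the annual plan
Paid: Plan Y 26/110 = 23.6%, the annual plan 35/98 = 35.7% → the annual plan
Organic: Plan Y 183/224 = 81.7%, the annual plan 16/17 = 94.1% → the annual plan
Affiliate: Plan Y 1/17 = 5.9%, the annual plan 26/166 = 15.7% → the annual plan
The annual plan has the higher rate in all 4 groups.

the annual plan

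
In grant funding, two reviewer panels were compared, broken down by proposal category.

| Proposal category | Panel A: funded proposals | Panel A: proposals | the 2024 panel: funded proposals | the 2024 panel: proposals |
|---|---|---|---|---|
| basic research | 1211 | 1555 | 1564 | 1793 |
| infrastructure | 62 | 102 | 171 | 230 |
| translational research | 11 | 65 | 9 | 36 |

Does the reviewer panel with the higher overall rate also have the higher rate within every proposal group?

Basic research: Panel A 1211/1555 = 77.9%, the 2024 panel 1564/1793 = 87.2% → the 2024 panel
Infrastructure: Panel A 62/102 = 60.8%, the 2024 panel 171/230 = 74.3% → the 2024 panel
Translational research: Panel A 11/65 = 16.9%, the 2024 panel 9/36 = 25.0% → the 2024 panel
Overall: Panel A 1284/1722 = 74.6%, the 2024 panel 1744/2059 = 84.7% → the 2024 panel
The 2024 panel wins overall and in every proposal group — no reversal.

Yes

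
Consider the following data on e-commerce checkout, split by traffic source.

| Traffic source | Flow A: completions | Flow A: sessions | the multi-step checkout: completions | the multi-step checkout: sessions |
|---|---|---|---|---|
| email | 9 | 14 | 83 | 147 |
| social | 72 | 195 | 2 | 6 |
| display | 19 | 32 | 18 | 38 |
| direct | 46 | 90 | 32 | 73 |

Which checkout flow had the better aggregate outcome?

the multi-step checkout

Email: Flow A 9/14 = 64.3%, the multi-step checkout 83/147 = 56.5% → Flow A
Social: Flow A 72/195 = 36.9%, the multi-step checkout 2/6 = 33.3% → Flow A
Display: Flow A 19/32 = 59.4%, the multi-step checkout 18/38 = 47.4% → Flow A
Direct: Flow A 46/90 = 51.1%, the multi-step checkout 32/73 = 43.8% → Flow A
Overall: Flow A 146/331 = 44.1%, the multi-step checkout 135/264 = 51.1% → the multi-step checkout
(Flow A wins every traffic group but the multi-step checkout wins overall — Flow A's sessions skew toward the low-rate social group.)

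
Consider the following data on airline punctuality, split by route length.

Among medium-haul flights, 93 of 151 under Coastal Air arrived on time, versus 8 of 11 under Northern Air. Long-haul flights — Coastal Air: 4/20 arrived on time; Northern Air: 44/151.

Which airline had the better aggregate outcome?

Medium-haul: Coastal Air 93/151 = 61.6%, Northern Air 8/11 = 72.7% → Northern Air
Long-haul: Coastal Air 4/20 = 20.0%, Northern Air 44/151 = 29.1% → Northern Air
Overall: Coastal Air 97/171 = 56.7%, Northern Air 52/162 = 32.1% → Coastal Air
(Northern Air wins every route group but Coastal Air wins overall — Northern Air's flights skew toward the low-rate long-haul group.)

Coastal Air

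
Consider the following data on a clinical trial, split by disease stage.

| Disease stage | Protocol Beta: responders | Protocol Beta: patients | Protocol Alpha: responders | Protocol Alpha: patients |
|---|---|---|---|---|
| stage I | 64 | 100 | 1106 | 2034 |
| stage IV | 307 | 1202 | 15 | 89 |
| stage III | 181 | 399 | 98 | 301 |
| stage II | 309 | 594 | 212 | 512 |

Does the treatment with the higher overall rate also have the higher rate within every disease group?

No

Stage I: Protocol Beta 64/100 = 64.0%, Protocol Alpha 1106/2034 = 54.4% → Protocol Beta
Stage IV: Protocol Beta 307/1202 = 25.5%, Protocol Alpha 15/89 = 16.9% → Protocol Beta
Stage III: Protocol Beta 181/399 = 45.4%, Protocol Alpha 98/301 = 32.6% → Protocol Beta
Stage II: Protocol Beta 309/594 = 52.0%, Protocol Alpha 212/512 = 41.4% → Protocol Beta
Overall: Protocol Beta 861/2295 = 37.5%, Protocol Alpha 1431/2936 = 48.7% → Protocol Alpha
Protocol Beta wins each disease group but Protocol Alpha wins overall — the comparison reverses. Protocol Beta's patients skew toward stage IV, which has a lower base rate.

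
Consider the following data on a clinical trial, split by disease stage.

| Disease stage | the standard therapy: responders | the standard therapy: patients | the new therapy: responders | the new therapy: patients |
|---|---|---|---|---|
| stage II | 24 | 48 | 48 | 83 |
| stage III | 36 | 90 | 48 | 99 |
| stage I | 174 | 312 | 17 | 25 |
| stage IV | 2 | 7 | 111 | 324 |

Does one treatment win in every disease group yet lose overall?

Stage II: the standard therapy 24/48 = 50.0%, the new therapy 48/83 = 57.8% → the new therapy
Stage III: the standard therapy 36/90 = 40.0%, the new therapy 48/99 = 48.5% → the new therapy
Stage I: the standard therapy 174/312 = 55.8%, the new therapy 17/25 = 68.0% → the new therapy
Stage IV: the standard therapy 2/7 = 28.6%, the new therapy 111/324 = 34.3% → the new therapy
Overall: the standard therapy 236/457 = 51.6%, the new therapy 224/531 = 42.2% → the standard therapy
The new therapy wins each disease group but the standard therapy wins overall — the comparison reverses. The new therapy's patients skew toward stage IV, which has a lower base rate.

Yes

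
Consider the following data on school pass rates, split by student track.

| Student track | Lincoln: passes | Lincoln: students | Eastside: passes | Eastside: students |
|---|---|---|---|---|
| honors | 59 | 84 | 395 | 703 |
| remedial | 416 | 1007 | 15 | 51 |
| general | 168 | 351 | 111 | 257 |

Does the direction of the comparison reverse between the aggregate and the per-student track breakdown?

Yes

Honors: Lincoln 59/84 = 70.2%, Eastside 395/703 = 56.2% → Lincoln
Remedial: Lincoln 416/1007 = 41.3%, Eastside 15/51 = 29.4% → Lincoln
General: Lincoln 168/351 = 47.9%, Eastside 111/257 = 43.2% → Lincoln
Overall: Lincoln 643/1442 = 44.6%, Eastside 521/1011 = 51.5% → Eastside
Lincoln wins each student group but Eastside wins overall — the comparison reverses. Lincoln's students skew toward remedial, which has a lower base rate.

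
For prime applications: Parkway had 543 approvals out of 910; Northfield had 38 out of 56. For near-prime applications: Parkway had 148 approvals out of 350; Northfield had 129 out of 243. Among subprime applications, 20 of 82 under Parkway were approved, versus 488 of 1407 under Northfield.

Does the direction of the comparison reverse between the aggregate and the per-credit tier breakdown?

Prime: Parkway 543/910 = 59.7%, Northfield 38/56 = 67.9% → Northfield
Near-prime: Parkway 148/350 = 42.3%, Northfield 129/243 = 53.1% → Northfield
Subprime: Parkway 20/82 = 24.4%, Northfield 488/1407 = 34.7% → Northfield
Overall: Parkway 711/1342 = 53.0%, Northfield 655/1706 = 38.4% → Parkway
Northfield wins each credit group but Parkway wins overall — the comparison reverses. Northfield's applications skew toward subprime, which has a lower base rate.

Yes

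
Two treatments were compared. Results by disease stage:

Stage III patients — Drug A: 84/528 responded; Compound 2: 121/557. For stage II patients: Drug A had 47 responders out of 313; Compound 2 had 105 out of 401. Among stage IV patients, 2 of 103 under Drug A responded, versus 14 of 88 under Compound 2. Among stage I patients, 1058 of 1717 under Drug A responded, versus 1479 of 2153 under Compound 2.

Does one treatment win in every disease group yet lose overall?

No

Stage III: Drug A 84/528 = 15.9%, Compound 2 121/557 = 21.7% → Compound 2
Stage II: Drug A 47/313 = 15.0%, Compound 2 105/401 = 26.2% → Compound 2
Stage IV: Drug A 2/103 = 1.9%, Compound 2 14/88 = 15.9% → Compound 2
Stage I: Drug A 1058/1717 = 61.6%, Compound 2 1479/2153 = 68.7% → Compound 2
Overall: Drug A 1191/2661 = 44.8%, Compound 2 1719/3199 = 53.7% → Compound 2
Compound 2 wins overall and in every disease group — no reversal.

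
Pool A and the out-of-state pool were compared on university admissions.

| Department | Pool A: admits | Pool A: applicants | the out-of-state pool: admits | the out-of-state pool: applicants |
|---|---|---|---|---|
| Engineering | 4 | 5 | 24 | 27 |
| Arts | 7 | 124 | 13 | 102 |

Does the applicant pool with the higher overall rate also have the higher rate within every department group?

Engineering: Pool A 4/5 = 80.0%, the out-of-state pool 24/27 = 88.9% → the out-of-state pool
Arts: Pool A 7/124 = 5.6%, the out-of-state pool 13/102 = 12.7% → the out-of-state pool
Overall: Pool A 11/129 = 8.5%, the out-of-state pool 37/129 = 28.7% → the out-of-state pool
The out-of-state pool wins overall and in every department group — no reversal.

Yes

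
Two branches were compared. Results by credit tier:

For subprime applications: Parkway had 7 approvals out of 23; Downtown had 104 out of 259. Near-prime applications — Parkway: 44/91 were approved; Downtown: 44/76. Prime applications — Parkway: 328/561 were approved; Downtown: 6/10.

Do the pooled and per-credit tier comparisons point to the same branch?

Subprime: Parkway 7/23 = 30.4%, Downtown 104/259 = 40.2% → Downtown
Near-prime: Parkway 44/91 = 48.4%, Downtown 44/76 = 57.9% → Downtown
Prime: Parkway 328/561 = 58.5%, Downtown 6/10 = 60.0% → Downtown
Overall: Parkway 379/675 = 56.1%, Downtown 154/345 = 44.6% → Parkway
Downtown wins each credit group but Parkway wins overall — the comparison reverses. Downtown's applications skew toward subprime, which has a lower base rate.

No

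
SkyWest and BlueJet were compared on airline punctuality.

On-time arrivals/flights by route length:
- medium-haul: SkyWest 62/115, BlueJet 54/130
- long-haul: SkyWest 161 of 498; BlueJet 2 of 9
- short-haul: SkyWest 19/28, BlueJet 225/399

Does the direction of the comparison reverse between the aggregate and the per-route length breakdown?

Yes

Medium-haul: SkyWest 62/115 = 53.9%, BlueJet 54/130 = 41.5% → SkyWest
Long-haul: SkyWest 161/498 = 32.3%, BlueJet 2/9 = 22.2% → SkyWest
Short-haul: SkyWest 19/28 = 67.9%, BlueJet 225/399 = 56.4% → SkyWest
Overall: SkyWest 242/641 = 37.8%, BlueJet 281/538 = 52.2% → BlueJet
SkyWest wins each route group but BlueJet wins overall — the comparison reverses. SkyWest's flights skew toward long-haul, which has a lower base rate.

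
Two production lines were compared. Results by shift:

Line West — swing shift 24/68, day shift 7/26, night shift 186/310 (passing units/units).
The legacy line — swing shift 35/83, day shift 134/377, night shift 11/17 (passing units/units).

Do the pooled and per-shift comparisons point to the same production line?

Swing shift: Line West 24/68 = 35.3%, the legacy line 35/83 = 42.2% → the legacy line
Day shift: Line West 7/26 = 26.9%, the legacy line 134/377 = 35.5% → the legacy line
Night shift: Line West 186/310 = 60.0%, the legacy line 11/17 = 64.7% → the legacy line
Overall: Line West 217/404 = 53.7%, the legacy line 180/477 = 37.7% → Line West
The legacy line wins each shift group but Line West wins overall — the comparison reverses. The legacy line's units skew toward day shift, which has a lower base rate.

No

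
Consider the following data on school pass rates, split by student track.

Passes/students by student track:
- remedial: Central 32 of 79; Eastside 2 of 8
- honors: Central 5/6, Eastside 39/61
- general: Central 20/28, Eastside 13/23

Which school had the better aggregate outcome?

Eastside

Remedial: Central 32/79 = 40.5%, Eastside 2/8 = 25.0% → Central
Honors: Central 5/6 = 83.3%, Eastside 39/61 = 63.9% → Central
General: Central 20/28 = 71.4%, Eastside 13/23 = 56.5% → Central
Overall: Central 57/113 = 50.4%, Eastside 54/92 = 58.7% → Eastside
(Central wins every student group but Eastside wins overall — Central's students skew toward the low-rate remedial group.)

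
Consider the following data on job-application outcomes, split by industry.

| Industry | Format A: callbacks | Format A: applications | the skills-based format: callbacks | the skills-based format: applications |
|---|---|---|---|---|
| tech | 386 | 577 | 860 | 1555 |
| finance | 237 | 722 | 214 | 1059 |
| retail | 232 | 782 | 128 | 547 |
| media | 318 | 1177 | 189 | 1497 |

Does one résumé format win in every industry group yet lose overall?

Tech: Format A 386/577 = 66.9%, the skills-based format 860/1555 = 55.3% → Format A
Finance: Format A 237/722 = 32.8%, the skills-based format 214/1059 = 20.2% → Format A
Retail: Format A 232/782 = 29.7%, the skills-based format 128/547 = 23.4% → Format A
Media: Format A 318/1177 = 27.0%, the skills-based format 189/1497 = 12.6% → Format A
Overall: Format A 1173/3258 = 36.0%, the skills-based format 1391/4658 = 29.9% → Format A
Format A wins overall and in every industry group — no reversal.

No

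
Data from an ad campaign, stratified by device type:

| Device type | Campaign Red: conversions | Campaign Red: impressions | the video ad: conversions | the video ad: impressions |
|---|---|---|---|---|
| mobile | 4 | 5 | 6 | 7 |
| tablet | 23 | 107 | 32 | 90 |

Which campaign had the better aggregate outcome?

the video ad

Mobile: Campaign Red 4/5 = 80.0%, the video ad 6/7 = 85.7% → the video ad
Tablet: Campaign Red 23/107 = 21.5%, the video ad 32/90 = 35.6% → the video ad
Overall: Campaign Red 27/112 = 24.1%, the video ad 38/97 = 39.2% → the video ad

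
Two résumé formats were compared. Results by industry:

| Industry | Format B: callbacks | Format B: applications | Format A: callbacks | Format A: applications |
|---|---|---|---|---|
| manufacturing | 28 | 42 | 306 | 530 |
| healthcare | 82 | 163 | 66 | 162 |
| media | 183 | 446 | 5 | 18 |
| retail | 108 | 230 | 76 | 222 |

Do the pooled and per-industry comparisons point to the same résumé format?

Manufacturing: Format B 28/42 = 66.7%, Format A 306/530 = 57.7% → Format B
Healthcare: Format B 82/163 = 50.3%, Format A 66/162 = 40.7% → Format B
Media: Format B 183/446 = 41.0%, Format A 5/18 = 27.8% → Format B
Retail: Format B 108/230 = 47.0%, Format A 76/222 = 34.2% → Format B
Overall: Format B 401/881 = 45.5%, Format A 453/932 = 48.6% → Format A
Format B wins each industry group but Format A wins overall — the comparison reverses. Format B's applications skew toward media, which has a lower base rate.

No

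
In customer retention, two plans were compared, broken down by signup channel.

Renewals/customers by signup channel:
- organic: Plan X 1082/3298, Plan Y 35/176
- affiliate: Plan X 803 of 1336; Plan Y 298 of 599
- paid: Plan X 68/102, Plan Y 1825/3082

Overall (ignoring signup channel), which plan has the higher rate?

Plan Y

Organic: Plan X 1082/3298 = 32.8%, Plan Y 35/176 = 19.9% → Plan X
Affiliate: Plan X 803/1336 = 60.1%, Plan Y 298/599 = 49.7% → Plan X
Paid: Plan X 68/102 = 66.7%, Plan Y 1825/3082 = 59.2% → Plan X
Overall: Plan X 1953/4736 = 41.2%, Plan Y 2158/3857 = 56.0% → Plan Y
(Plan X wins every signup group but Plan Y wins overall — Plan X's customers skew toward the low-rate organic group.)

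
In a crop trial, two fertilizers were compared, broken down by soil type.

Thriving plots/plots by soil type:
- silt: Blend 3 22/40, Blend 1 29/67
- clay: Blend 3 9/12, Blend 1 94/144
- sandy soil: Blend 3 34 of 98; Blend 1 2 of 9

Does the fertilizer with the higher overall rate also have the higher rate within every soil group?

Silt: Blend 3 22/40 = 55.0%, Blend 1 29/67 = 43.3% → Blend 3
Clay: Blend 3 9/12 = 75.0%, Blend 1 94/144 = 65.3% → Blend 3
Sandy soil: Blend 3 34/98 = 34.7%, Blend 1 2/9 = 22.2% → Blend 3
Overall: Blend 3 65/150 = 43.3%, Blend 1 125/220 = 56.8% → Blend 1
Blend 3 wins each soil group but Blend 1 wins overall — the comparison reverses. Blend 3's plots skew toward sandy soil, which has a lower base rate.

No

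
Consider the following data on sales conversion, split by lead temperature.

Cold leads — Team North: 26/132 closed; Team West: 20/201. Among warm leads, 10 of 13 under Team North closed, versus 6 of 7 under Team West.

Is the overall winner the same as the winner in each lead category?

No

Cold: Team North 26/132 = 19.7%, Team West 20/201 = 10.0% → Team North
Warm: Team North 10/13 = 76.9%, Team West 6/7 = 85.7% → Team West
Overall: Team North 36/145 = 24.8%, Team West 26/208 = 12.5% → Team North
Neither sweeps: Team North wins 1 of 2 groups, Team West wins 1. Team North wins overall but not every group — no Simpson reversal.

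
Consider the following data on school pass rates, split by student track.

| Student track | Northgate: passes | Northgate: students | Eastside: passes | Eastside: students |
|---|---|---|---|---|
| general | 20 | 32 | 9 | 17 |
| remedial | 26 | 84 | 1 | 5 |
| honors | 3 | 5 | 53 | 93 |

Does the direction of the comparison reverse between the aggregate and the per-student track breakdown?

Yes

General: Northgate 20/32 = 62.5%, Eastside 9/17 = 52.9% → Northgate
Remedial: Northgate 26/84 = 31.0%, Eastside 1/5 = 20.0% → Northgate
Honors: Northgate 3/5 = 60.0%, Eastside 53/93 = 57.0% → Northgate
Overall: Northgate 49/121 = 40.5%, Eastside 63/115 = 54.8% → Eastside
Northgate wins each student group but Eastside wins overall — the comparison reverses. Northgate's students skew toward remedial, which has a lower base rate.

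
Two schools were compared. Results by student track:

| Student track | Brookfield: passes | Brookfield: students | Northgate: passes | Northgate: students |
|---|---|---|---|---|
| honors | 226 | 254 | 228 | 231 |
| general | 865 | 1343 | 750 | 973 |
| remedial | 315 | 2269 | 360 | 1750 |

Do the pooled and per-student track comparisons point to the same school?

Honors: Brookfield 226/254 = 89.0%, Northgate 228/231 = 98.7% → Northgate
General: Brookfield 865/1343 = 64.4%, Northgate 750/973 = 77.1% → Northgate
Remedial: Brookfield 315/2269 = 13.9%, Northgate 360/1750 = 20.6% → Northgate
Overall: Brookfield 1406/3866 = 36.4%, Northgate 1338/2954 = 45.3% → Northgate
Northgate wins overall and in every student group — no reversal.

Yes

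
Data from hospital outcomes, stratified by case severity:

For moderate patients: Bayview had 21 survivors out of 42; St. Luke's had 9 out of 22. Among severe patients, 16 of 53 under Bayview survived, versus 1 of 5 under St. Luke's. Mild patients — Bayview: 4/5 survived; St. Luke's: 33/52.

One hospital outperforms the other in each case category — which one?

Bayview

Moderate: Bayview 21/42 = 50.0%, St. Luke's 9/22 = 40.9% → Bayview
Severe: Bayview 16/53 = 30.2%, St. Luke's 1/5 = 20.0% → Bayview
Mild: Bayview 4/5 = 80.0%, St. Luke's 33/52 = 63.5% → Bayview
Bayview has the higher rate in all 3 groups.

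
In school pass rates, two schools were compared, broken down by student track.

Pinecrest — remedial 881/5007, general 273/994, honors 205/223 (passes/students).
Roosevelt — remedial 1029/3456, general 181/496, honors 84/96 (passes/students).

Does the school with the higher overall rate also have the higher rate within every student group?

Remedial: Pinecrest 881/5007 = 17.6%, Roosevelt 1029/3456 = 29.8% → Roosevelt
General: Pinecrest 273/994 = 27.5%, Roosevelt 181/496 = 36.5% → Roosevelt
Honors: Pinecrest 205/223 = 91.9%, Roosevelt 84/96 = 87.5% → Pinecrest
Overall: Pinecrest 1359/6224 = 21.8%, Roosevelt 1294/4048 = 32.0% → Roosevelt
Neither sweeps: Pinecrest wins 1 of 3 groups, Roosevelt wins 2. Roosevelt wins overall but not every group — no Simpson reversal.

No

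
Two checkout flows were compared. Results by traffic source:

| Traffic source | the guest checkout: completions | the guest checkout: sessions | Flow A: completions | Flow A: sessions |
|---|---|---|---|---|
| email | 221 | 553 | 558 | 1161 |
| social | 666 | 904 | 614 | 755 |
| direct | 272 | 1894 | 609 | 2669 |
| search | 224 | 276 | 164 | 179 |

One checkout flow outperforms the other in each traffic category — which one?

Email: the guest checkout 221/553 = 40.0%, Flow A 558/1161 = 48.1% → Flow A
Social: the guest checkout 666/904 = 73.7%, Flow A 614/755 = 81.3% → Flow A
Direct: the guest checkout 272/1894 = 14.4%, Flow A 609/2669 = 22.8% → Flow A
Search: the guest checkout 224/276 = 81.2%, Flow A 164/179 = 91.6% → Flow A
Flow A has the higher rate in all 4 groups.

Flow A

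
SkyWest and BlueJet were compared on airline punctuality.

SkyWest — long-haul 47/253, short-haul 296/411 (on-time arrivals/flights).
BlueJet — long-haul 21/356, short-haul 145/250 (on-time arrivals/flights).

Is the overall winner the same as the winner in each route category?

Yes

Long-haul: SkyWest 47/253 = 18.6%, BlueJet 21/356 = 5.9% → SkyWest
Short-haul: SkyWest 296/411 = 72.0%, BlueJet 145/250 = 58.0% → SkyWest
Overall: SkyWest 343/664 = 51.7%, BlueJet 166/606 = 27.4% → SkyWest
SkyWest wins overall and in every route group — no reversal.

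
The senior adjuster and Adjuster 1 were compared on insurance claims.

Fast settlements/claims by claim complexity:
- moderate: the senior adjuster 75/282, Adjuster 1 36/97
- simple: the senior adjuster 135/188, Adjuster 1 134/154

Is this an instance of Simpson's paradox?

No

Moderate: the senior adjuster 75/282 = 26.6%, Adjuster 1 36/97 = 37.1% → Adjuster 1
Simple: the senior adjuster 135/188 = 71.8%, Adjuster 1 134/154 = 87.0% → Adjuster 1
Overall: the senior adjuster 210/470 = 44.7%, Adjuster 1 170/251 = 67.7% → Adjuster 1
Adjuster 1 wins overall and in every claim group — no reversal.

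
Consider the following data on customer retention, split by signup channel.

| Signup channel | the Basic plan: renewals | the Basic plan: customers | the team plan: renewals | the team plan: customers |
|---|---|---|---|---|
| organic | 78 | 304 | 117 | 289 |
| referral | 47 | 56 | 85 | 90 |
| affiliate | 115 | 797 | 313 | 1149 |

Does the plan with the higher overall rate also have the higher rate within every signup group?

Yes

Organic: the Basic plan 78/304 = 25.7%, the team plan 117/289 = 40.5% → the team plan
Referral: the Basic plan 47/56 = 83.9%, the team plan 85/90 = 94.4% → the team plan
Affiliate: the Basic plan 115/797 = 14.4%, the team plan 313/1149 = 27.2% → the team plan
Overall: the Basic plan 240/1157 = 20.7%, the team plan 515/1528 = 33.7% → the team plan
The team plan wins overall and in every signup group — no reversal.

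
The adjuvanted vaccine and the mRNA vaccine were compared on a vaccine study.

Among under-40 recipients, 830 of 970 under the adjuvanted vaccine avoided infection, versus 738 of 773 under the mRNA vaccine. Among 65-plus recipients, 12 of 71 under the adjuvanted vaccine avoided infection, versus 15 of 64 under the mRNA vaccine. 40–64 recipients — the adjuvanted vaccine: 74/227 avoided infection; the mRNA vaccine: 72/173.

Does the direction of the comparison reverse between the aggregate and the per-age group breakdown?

No

Under-40: the adjuvanted vaccine 830/970 = 85.6%, the mRNA vaccine 738/773 = 95.5% → the mRNA vaccine
65-plus: the adjuvanted vaccine 12/71 = 16.9%, the mRNA vaccine 15/64 = 23.4% → the mRNA vaccine
40–64: the adjuvanted vaccine 74/227 = 32.6%, the mRNA vaccine 72/173 = 41.6% → the mRNA vaccine
Overall: the adjuvanted vaccine 916/1268 = 72.2%, the mRNA vaccine 825/1010 = 81.7% → the mRNA vaccine
The mRNA vaccine wins overall and in every age group — no reversal.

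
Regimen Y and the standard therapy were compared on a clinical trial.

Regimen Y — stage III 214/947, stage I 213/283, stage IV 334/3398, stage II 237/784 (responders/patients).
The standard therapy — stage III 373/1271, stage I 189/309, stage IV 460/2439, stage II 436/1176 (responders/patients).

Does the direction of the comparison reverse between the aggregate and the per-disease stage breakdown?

No

Stage III: Regimen Y 214/947 = 22.6%, the standard therapy 373/1271 = 29.3% → the standard therapy
Stage I: Regimen Y 213/283 = 75.3%, the standard therapy 189/309 = 61.2% → Regimen Y
Stage IV: Regimen Y 334/3398 = 9.8%, the standard therapy 460/2439 = 18.9% → the standard therapy
Stage II: Regimen Y 237/784 = 30.2%, the standard therapy 436/1176 = 37.1% → the standard therapy
Overall: Regimen Y 998/5412 = 18.4%, the standard therapy 1458/5195 = 28.1% → the standard therapy
Neither sweeps: Regimen Y wins 1 of 4 groups, the standard therapy wins 3. The standard therapy wins overall but not every group — no Simpson reversal.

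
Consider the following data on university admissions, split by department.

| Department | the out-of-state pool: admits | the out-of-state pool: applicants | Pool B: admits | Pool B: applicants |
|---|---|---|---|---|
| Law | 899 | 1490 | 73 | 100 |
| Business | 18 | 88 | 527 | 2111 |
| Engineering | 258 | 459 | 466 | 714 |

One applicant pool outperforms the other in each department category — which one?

Pool B

Law: the out-of-state pool 899/1490 = 60.3%, Pool B 73/100 = 73.0% → Pool B
Business: the out-of-state pool 18/88 = 20.5%, Pool B 527/2111 = 25.0% → Pool B
Engineering: the out-of-state pool 258/459 = 56.2%, Pool B 466/714 = 65.3% → Pool B
Pool B has the higher rate in all 3 groups.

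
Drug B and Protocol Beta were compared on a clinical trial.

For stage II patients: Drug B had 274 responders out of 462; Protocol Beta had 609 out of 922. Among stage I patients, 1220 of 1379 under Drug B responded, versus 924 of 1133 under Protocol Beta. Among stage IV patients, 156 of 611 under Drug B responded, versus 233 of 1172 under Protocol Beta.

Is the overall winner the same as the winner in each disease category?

No

Stage II: Drug B 274/462 = 59.3%, Protocol Beta 609/922 = 66.1% → Protocol Beta
Stage I: Drug B 1220/1379 = 88.5%, Protocol Beta 924/1133 = 81.6% → Drug B
Stage IV: Drug B 156/611 = 25.5%, Protocol Beta 233/1172 = 19.9% → Drug B
Overall: Drug B 1650/2452 = 67.3%, Protocol Beta 1766/3227 = 54.7% → Drug B
Neither sweeps: Drug B wins 2 of 3 groups, Protocol Beta wins 1. Drug B wins overall but not every group — no Simpson reversal.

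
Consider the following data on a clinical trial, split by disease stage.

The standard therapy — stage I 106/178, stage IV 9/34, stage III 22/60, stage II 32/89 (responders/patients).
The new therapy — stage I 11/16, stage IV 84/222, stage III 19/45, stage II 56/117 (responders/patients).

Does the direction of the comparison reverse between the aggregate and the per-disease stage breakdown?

Yes

Stage I: the standard therapy 106/178 = 59.6%, the new therapy 11/16 = 68.8% → the new therapy
Stage IV: the standard therapy 9/34 = 26.5%, the new therapy 84/222 = 37.8% → the new therapy
Stage III: the standard therapy 22/60 = 36.7%, the new therapy 19/45 = 42.2% → the new therapy
Stage II: the standard therapy 32/89 = 36.0%, the new therapy 56/117 = 47.9% → the new therapy
Overall: the standard therapy 169/361 = 46.8%, the new therapy 170/400 = 42.5% → the standard therapy
The new therapy wins each disease group but the standard therapy wins overall — the comparison reverses. The new therapy's patients skew toward stage IV, which has a lower base rate.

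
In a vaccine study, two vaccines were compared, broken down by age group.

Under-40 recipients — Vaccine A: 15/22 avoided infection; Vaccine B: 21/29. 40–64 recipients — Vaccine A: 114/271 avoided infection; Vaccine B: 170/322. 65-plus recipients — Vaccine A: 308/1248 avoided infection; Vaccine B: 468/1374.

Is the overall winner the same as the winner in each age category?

Yes

Under-40: Vaccine A 15/22 = 68.2%, Vaccine B 21/29 = 72.4% → Vaccine B
40–64: Vaccine A 114/271 = 42.1%, Vaccine B 170/322 = 52.8% → Vaccine B
65-plus: Vaccine A 308/1248 = 24.7%, Vaccine B 468/1374 = 34.1% → Vaccine B
Overall: Vaccine A 437/1541 = 28.4%, Vaccine B 659/1725 = 38.2% → Vaccine B
Vaccine B wins overall and in every age group — no reversal.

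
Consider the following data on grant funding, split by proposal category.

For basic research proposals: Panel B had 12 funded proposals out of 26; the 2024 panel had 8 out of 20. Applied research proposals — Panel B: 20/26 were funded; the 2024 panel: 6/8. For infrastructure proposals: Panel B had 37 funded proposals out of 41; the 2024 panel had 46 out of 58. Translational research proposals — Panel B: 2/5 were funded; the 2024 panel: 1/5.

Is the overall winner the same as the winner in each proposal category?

Basic research: Panel B 12/26 = 46.2%, the 2024 panel 8/20 = 40.0% → Panel B
Applied research: Panel B 20/26 = 76.9%, the 2024 panel 6/8 = 75.0% → Panel B
Infrastructure: Panel B 37/41 = 90.2%, the 2024 panel 46/58 = 79.3% → Panel B
Translational research: Panel B 2/5 = 40.0%, the 2024 panel 1/5 = 20.0% → Panel B
Overall: Panel B 71/98 = 72.4%, the 2024 panel 61/91 = 67.0% → Panel B
Panel B wins overall and in every proposal group — no reversal.

Yes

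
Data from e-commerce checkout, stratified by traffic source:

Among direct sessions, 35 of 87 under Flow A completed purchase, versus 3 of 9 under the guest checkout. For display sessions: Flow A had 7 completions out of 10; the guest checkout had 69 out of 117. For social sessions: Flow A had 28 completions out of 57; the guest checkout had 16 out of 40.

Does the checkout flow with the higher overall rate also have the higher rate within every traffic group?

No

Direct: Flow A 35/87 = 40.2%, the guest checkout 3/9 = 33.3% → Flow A
Display: Flow A 7/10 = 70.0%, the guest checkout 69/117 = 59.0% → Flow A
Social: Flow A 28/57 = 49.1%, the guest checkout 16/40 = 40.0% → Flow A
Overall: Flow A 70/154 = 45.5%, the guest checkout 88/166 = 53.0% → the guest checkout
Flow A wins each traffic group but the guest checkout wins overall — the comparison reverses. Flow A's sessions skew toward direct, which has a lower base rate.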